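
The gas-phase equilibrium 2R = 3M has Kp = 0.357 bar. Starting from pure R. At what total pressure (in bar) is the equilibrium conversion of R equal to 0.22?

Basis: 1 mol R initially; let X = conversion of R. Extent ξ = 0.5X.
Species balance: n_R = 1 − X; n_M = 1.5X.
Summing: n_T = 1 + 0.5X.
Kp = p_M^3 / (p_R^2) with p_i = (n_i/n_T)·P.
At X = 0.22: the mole-fraction product g(X) = Π y_i^ν_i = 0.05321. Since Kp = g(X)·P^{1}, P = (Kp/g)^(1/1) = (0.357/0.05321)^(1/1) = 6.71 bar.

P = 6.71 bar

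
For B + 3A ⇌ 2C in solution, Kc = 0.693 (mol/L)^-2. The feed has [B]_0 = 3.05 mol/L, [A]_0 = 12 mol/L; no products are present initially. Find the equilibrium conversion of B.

X = 0.842

Let X = conversion of B; extent ξ = 3.05·X mol/L.
Concentrations: [B] = 3.05 − 3.05X; [A] = 12 − 9.15X; [C] = 6.1X.
Kc = [C]^2 / ([B] [A]^3).
Solving Kc = 0.693 for X ∈ (0,1): X = 0.842.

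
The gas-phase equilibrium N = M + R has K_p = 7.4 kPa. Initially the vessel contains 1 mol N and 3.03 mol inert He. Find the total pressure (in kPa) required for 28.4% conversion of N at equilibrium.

Take 1 mol N as basis and let X be its fractional conversion, so ξ = X.
Mole table: n_N = 1 − X; n_M = X; n_R = X; n_I = 3.03 (inert).
Summing: n_T = 4.03 + X.
K_p = p_M p_R / (p_N) with p_i = (n_i/n_T)·P.
At X = 0.284: the mole-fraction product g(X) = Π y_i^ν_i = 0.02611. Since K_p = g(X)·P^{1}, P = (K_p/g)^(1/1) = (7.4/0.02611)^(1/1) = 283 kPa.

P = 283 kPa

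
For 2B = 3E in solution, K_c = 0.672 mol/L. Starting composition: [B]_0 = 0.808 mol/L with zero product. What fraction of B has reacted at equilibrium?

X = 0.431

Let X = conversion of B; extent ξ = 0.808X/2 mol/L.
Concentrations: [B] = 0.808 − 0.808X; [E] = 1.21X.
K_c = [E]^3 / ([B]^2).
Setting equal to 0.672 and solving for X on (0,1) gives X = 0.431.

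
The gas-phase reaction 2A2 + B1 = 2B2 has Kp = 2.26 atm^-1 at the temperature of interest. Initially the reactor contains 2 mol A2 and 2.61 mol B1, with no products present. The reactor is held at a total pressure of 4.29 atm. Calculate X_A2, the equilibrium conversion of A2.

Basis: 2 mol A2 initially; let X = conversion of A2. Extent ξ = X.
At extent ξ: n_A2 = 2 − 2X; n_B1 = 2.61 − X; n_B2 = 2X.
Summing: n_T = 4.61 − X.
Mole fractions y_i = n_i/n_T; Kp = p_B2^2 / (p_A2^2 p_B1) with p_i = y_i·P.
Setting this equal to 2.26 atm^-1 and taking the physical root (0 < X < 1) gives X = 0.686.

X = 0.686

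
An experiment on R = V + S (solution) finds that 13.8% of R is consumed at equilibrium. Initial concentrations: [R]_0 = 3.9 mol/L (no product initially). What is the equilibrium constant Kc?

Let X = conversion of R.
Concentrations: [R] = 3.9 − 3.9X; [V] = 3.9X; [S] = 3.9X.
At X = 0.138: [R] = 3.36, [V] = 0.538, [S] = 0.538.
Kc = [V] [S] / ([R]) = 0.0862 mol/L.

Kc = 0.0862 mol/L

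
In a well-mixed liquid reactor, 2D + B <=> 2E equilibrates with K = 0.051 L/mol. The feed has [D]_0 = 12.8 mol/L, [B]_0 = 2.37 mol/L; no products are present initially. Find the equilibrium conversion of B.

X = 0.523

Let X = conversion of B; extent ξ = 2.37·X mol/L.
Concentrations: [D] = 12.8 − 4.74X; [B] = 2.37 − 2.37X; [E] = 4.74X.
K = [E]^2 / ([D]^2 [B]).
Setting equal to 0.051 and solving for X on (0,1) gives X = 0.523.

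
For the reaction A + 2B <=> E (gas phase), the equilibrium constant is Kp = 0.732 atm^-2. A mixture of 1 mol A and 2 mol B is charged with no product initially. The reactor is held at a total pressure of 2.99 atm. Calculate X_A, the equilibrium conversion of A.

Take 1 mol A as basis and let X be its fractional conversion, so ξ = X.
Mole table: n_A = 1 − X; n_B = 2 − 2X; n_E = X.
Total moles n_T = 3 − 2X.
With p_i = (n_i/n_T)P, Kp = p_E / (p_A p_B^2).
Setting this equal to 0.732 atm^-2 and taking the physical root (0 < X < 1) gives X = 0.578.

X = 0.578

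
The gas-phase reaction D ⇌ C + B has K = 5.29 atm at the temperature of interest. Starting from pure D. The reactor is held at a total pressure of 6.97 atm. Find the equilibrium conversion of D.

Take 1 mol D as basis and let X be its fractional conversion, so ξ = X.
Species balance: n_D = 1 − X; n_C = X; n_B = X.
n_T = Σnᵢ = 1 + X.
y_i = n_i/n_T, p_i = y_i·P. K = p_C p_B / (p_D).
Substituting and setting equal to 5.29 atm gives a polynomial in X; the root in (0,1) is X = 0.657.

X = 0.657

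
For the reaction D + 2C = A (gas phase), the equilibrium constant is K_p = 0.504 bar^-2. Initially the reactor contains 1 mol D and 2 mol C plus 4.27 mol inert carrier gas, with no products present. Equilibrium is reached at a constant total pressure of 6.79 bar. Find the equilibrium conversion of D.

X = 0.426

Take 1 mol D as basis and let X be its fractional conversion, so ξ = X.
Species balance: n_D = 1 − X; n_C = 2 − 2X; n_A = X; n_I = 4.27 (inert).
Summing: n_T = 7.27 − 2X.
With p_i = (n_i/n_T)P, K_p = p_A / (p_D p_C^2).
Setting this equal to 0.504 bar^-2 and taking the physical root (0 < X < 1) gives X = 0.426.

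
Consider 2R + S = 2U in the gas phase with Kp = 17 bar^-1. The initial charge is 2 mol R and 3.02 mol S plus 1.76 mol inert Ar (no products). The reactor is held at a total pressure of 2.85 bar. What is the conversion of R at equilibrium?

X = 0.809

Basis: 2 mol R initially; let X = conversion of R. Extent ξ = X.
Species balance: n_R = 2 − 2X; n_S = 3.02 − X; n_U = 2X; n_I = 1.76 (inert).
Summing: n_T = 6.78 − X.
Mole fractions y_i = n_i/n_T; Kp = p_U^2 / (p_R^2 p_S) with p_i = y_i·P.
Equating to 17 bar^-1 and solving on 0 < X < 1: X = 0.809.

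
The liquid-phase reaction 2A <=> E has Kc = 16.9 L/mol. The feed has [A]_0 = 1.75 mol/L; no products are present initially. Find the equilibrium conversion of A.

X = 0.878

Let X = conversion of A; extent ξ = 1.75X/2 mol/L.
Concentrations: [A] = 1.75 − 1.75X; [E] = 0.875X.
Kc = [E] / ([A]^2).
Solving Kc = 16.9 for X ∈ (0,1): X = 0.878.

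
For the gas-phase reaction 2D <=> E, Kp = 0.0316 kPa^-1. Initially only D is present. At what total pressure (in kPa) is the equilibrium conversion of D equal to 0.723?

Basis: 1 mol D initially; let X = conversion of D. Extent ξ = 0.5X.
Mole table: n_D = 1 − X; n_E = 0.5X.
Total moles n_T = 1 − 0.5X.
Kp = p_E / (p_D^2) with p_i = (n_i/n_T)·P.
At X = 0.723: the mole-fraction product g(X) = Π y_i^ν_i = 3.008. Since Kp = g(X)·P^{-1}, P = (g/Kp)^(1/1) = (3.008/0.0316)^(1/1) = 95.2 kPa.

P = 95.2 kPa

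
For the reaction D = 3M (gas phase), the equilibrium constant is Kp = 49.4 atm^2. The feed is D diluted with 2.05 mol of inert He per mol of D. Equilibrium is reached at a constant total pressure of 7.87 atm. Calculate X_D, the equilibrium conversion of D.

Basis: 1 mol D initially; let X = conversion of D. Extent ξ = X.
At extent ξ: n_D = 1 − X; n_M = 3X; n_I = 2.05 (inert).
n_T = Σnᵢ = 3.05 + 2X.
With p_i = (n_i/n_T)P, Kp = p_M^3 / (p_D).
This yields a degree-3 equation in X; solving on (0,1), X = 0.598.

X = 0.598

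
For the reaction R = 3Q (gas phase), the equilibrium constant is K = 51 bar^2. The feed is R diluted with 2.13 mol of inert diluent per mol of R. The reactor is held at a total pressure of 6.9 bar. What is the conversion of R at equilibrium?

X = 0.649

Let X = conversion of R (basis 1 mol R); extent of reaction ξ = X.
Mole table: n_R = 1 − X; n_Q = 3X; n_I = 2.13 (inert).
Total moles n_T = 3.13 + 2X.
Mole fractions y_i = n_i/n_T; K = p_Q^3 / (p_R) with p_i = y_i·P.
Equating to 51 bar^2 and solving on 0 < X < 1: X = 0.649.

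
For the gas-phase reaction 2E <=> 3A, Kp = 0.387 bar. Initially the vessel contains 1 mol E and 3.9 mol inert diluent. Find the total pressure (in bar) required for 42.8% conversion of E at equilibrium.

Take 1 mol E as basis and let X be its fractional conversion, so ξ = 0.5X.
Species balance: n_E = 1 − X; n_A = 1.5X; n_I = 3.9 (inert).
Total moles n_T = 4.9 + 0.5X.
Kp = p_A^3 / (p_E^2) with p_i = (n_i/n_T)·P.
At X = 0.428: the mole-fraction product g(X) = Π y_i^ν_i = 0.1581. Since Kp = g(X)·P^{1}, P = (Kp/g)^(1/1) = (0.387/0.1581)^(1/1) = 2.45 bar.

P = 2.45 bar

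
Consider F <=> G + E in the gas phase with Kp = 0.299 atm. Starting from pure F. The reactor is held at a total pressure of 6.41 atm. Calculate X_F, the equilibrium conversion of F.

X = 0.211

Let X = conversion of F (basis 1 mol F); extent of reaction ξ = X.
Moles: n_F = 1 − X; n_G = X; n_E = X.
Total moles n_T = 1 + X.
y_i = n_i/n_T, p_i = y_i·P. Kp = p_G p_E / (p_F).
Substituting and setting equal to 0.299 atm gives a polynomial in X; the root in (0,1) is X = 0.211.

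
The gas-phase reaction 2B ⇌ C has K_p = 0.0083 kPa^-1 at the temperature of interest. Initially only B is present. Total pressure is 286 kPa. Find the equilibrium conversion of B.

X = 0.691

Take 1 mol B as basis and let X be its fractional conversion, so ξ = 0.5X.
Mole table: n_B = 1 − X; n_C = 0.5X.
Summing: n_T = 1 − 0.5X.
Mole fractions y_i = n_i/n_T; K_p = p_C / (p_B^2) with p_i = y_i·P.
Substituting and setting equal to 0.0083 kPa^-1 gives a polynomial in X; the root in (0,1) is X = 0.691.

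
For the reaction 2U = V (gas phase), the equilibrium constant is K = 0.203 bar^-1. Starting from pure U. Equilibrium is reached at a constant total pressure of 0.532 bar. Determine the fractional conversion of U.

X = 0.164

Let X = conversion of U (basis 1 mol U); extent of reaction ξ = 0.5X.
Species balance: n_U = 1 − X; n_V = 0.5X.
Total moles n_T = 1 − 0.5X.
Mole fractions y_i = n_i/n_T; K = p_V / (p_U^2) with p_i = y_i·P.
Setting this equal to 0.203 bar^-1 and taking the physical root (0 < X < 1) gives X = 0.164.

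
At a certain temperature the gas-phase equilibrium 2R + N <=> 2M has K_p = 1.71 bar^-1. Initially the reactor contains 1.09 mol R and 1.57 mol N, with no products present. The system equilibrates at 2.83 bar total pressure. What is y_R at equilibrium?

y_R = 0.180

Basis: 1.09 mol R initially; let X = conversion of R. Extent ξ = 0.545X.
Moles: n_R = 1.09 − 1.09X; n_N = 1.57 − 0.545X; n_M = 1.09X.
n_T = Σnᵢ = 2.66 − 0.545X.
Mole fractions y_i = n_i/n_T; K_p = p_M^2 / (p_R^2 p_N) with p_i = y_i·P.
Setting this equal to 1.71 bar^-1 and taking the physical root (0 < X < 1) gives X = 0.616.
Then n_R = 0.419, n_T = 2.32, so y_R = 0.180.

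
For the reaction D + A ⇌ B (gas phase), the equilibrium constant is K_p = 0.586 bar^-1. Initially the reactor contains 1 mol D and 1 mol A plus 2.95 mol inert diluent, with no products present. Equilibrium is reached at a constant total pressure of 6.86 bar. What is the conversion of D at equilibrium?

Basis: 1 mol D initially; let X = conversion of D. Extent ξ = X.
At extent ξ: n_D = 1 − X; n_A = 1 − X; n_B = X; n_I = 2.95 (inert).
Total moles n_T = 4.95 − X.
Mole fractions y_i = n_i/n_T; K_p = p_B / (p_D p_A) with p_i = y_i·P.
Setting this equal to 0.586 bar^-1 and taking the physical root (0 < X < 1) gives X = 0.359.

X = 0.359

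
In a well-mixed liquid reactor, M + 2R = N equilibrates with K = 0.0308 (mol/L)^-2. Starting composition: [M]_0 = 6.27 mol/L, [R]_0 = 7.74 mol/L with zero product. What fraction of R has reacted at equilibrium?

Let X = conversion of R; extent ξ = 7.74X/2 mol/L.
Concentrations: [M] = 6.27 − 3.87X; [R] = 7.74 − 7.74X; [N] = 3.87X.
K = [N] / ([M] [R]^2).
Solving K = 0.0308 for X ∈ (0,1): X = 0.505.

X = 0.505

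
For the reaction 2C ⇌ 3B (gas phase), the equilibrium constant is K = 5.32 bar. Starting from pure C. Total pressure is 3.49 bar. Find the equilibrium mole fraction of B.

y_B = 0.612

Basis: 1 mol C initially; let X = conversion of C. Extent ξ = 0.5X.
Moles: n_C = 1 − X; n_B = 1.5X.
Summing: n_T = 1 + 0.5X.
Mole fractions y_i = n_i/n_T; K = p_B^3 / (p_C^2) with p_i = y_i·P.
Equating to 5.32 bar and solving on 0 < X < 1: X = 0.513.
Then n_B = 0.769, n_T = 1.26, so y_B = 0.612.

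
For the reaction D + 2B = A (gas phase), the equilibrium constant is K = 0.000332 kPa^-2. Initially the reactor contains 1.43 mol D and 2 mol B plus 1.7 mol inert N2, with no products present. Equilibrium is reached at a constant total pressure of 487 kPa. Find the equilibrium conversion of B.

Basis: 2 mol B initially; let X = conversion of B. Extent ξ = X.
At extent ξ: n_D = 1.43 − X; n_B = 2 − 2X; n_A = X; n_I = 1.7 (inert).
Summing: n_T = 5.13 − 2X.
With p_i = (n_i/n_T)P, K = p_A / (p_D p_B^2).
Substituting and setting equal to 0.000332 kPa^-2 gives a polynomial in X; the root in (0,1) is X = 0.780.

X = 0.780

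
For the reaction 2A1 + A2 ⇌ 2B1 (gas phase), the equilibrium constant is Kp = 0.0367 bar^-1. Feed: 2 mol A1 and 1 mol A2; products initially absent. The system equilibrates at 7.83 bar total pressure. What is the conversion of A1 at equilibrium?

X = 0.221

Take 2 mol A1 as basis and let X be its fractional conversion, so ξ = X.
Mole table: n_A1 = 2 − 2X; n_A2 = 1 − X; n_B1 = 2X.
Summing: n_T = 3 − X.
With p_i = (n_i/n_T)P, Kp = p_B1^2 / (p_A1^2 p_A2).
Setting this equal to 0.0367 bar^-1 and taking the physical root (0 < X < 1) gives X = 0.221.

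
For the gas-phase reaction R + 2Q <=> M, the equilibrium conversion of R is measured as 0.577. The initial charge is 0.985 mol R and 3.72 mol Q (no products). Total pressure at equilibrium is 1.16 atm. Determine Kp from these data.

Kp = 1.93 atm^-2

Take 0.985 mol R as basis and let X be its fractional conversion, so ξ = 0.985X.
Species balance: n_R = 0.985 − 0.985X; n_Q = 3.72 − 1.97X; n_M = 0.985X.
n_T = Σnᵢ = 4.71 − 1.97X.
At X = 0.577: n_R = 0.417, n_Q = 2.58, n_M = 0.568, n_T = 3.57.
p_i = (n_i/n_T)·P. Kp = p_M / (p_R p_Q^2) = 1.93 atm^-2.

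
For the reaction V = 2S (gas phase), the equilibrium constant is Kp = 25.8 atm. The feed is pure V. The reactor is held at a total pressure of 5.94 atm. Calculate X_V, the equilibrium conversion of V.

X = 0.722

Let X = conversion of V (basis 1 mol V); extent of reaction ξ = X.
Mole table: n_V = 1 − X; n_S = 2X.
Total moles n_T = 1 + X.
y_i = n_i/n_T, p_i = y_i·P. Kp = p_S^2 / (p_V).
This yields a degree-2 equation in X; solving on (0,1), X = 0.722.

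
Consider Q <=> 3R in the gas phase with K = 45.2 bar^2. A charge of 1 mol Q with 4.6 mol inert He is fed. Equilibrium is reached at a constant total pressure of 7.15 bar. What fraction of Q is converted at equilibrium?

Let X = conversion of Q (basis 1 mol Q); extent of reaction ξ = X.
At extent ξ: n_Q = 1 − X; n_R = 3X; n_I = 4.6 (inert).
n_T = Σnᵢ = 5.6 + 2X.
y_i = n_i/n_T, p_i = y_i·P. K = p_R^3 / (p_Q).
Substituting and setting equal to 45.2 bar^2 gives a polynomial in X; the root in (0,1) is X = 0.747.

X = 0.747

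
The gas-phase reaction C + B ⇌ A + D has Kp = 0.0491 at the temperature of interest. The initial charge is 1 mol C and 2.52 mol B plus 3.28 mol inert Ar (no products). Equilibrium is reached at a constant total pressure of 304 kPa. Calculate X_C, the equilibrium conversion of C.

X = 0.281

Let X = conversion of C (basis 1 mol C); extent of reaction ξ = X.
At extent ξ: n_C = 1 − X; n_B = 2.52 − X; n_A = X; n_D = X; n_I = 3.28 (inert).
n_T stays at 6.8 (no change in mole number).
Mole fractions y_i = n_i/n_T; Kp = p_A p_D / (p_C p_B) with p_i = y_i·P.
Substituting and setting equal to 0.0491 gives a polynomial in X; the root in (0,1) is X = 0.281.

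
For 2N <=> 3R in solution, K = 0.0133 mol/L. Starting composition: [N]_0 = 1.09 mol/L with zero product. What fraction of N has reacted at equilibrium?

Let X = conversion of N; extent ξ = 1.09X/2 mol/L.
Concentrations: [N] = 1.09 − 1.09X; [R] = 1.64X.
K = [R]^3 / ([N]^2).
Equating to 0.0133 mol/L: the physical root is X = 0.139.

X = 0.139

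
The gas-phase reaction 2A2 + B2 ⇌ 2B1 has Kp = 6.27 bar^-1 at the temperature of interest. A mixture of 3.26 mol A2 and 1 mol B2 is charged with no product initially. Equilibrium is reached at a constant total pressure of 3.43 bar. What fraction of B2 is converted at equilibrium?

X = 0.829

Basis: 1 mol B2 initially; let X = conversion of B2. Extent ξ = X.
Moles: n_A2 = 3.26 − 2X; n_B2 = 1 − X; n_B1 = 2X.
n_T = Σnᵢ = 4.26 − X.
y_i = n_i/n_T, p_i = y_i·P. Kp = p_B1^2 / (p_A2^2 p_B2).
Substituting and setting equal to 6.27 bar^-1 gives a polynomial in X; the root in (0,1) is X = 0.829.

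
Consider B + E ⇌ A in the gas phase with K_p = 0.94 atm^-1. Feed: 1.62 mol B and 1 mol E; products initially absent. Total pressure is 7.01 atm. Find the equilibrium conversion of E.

X = 0.754

Take 1 mol E as basis and let X be its fractional conversion, so ξ = X.
Mole table: n_B = 1.62 − X; n_E = 1 − X; n_A = X.
Total moles n_T = 2.62 − X.
With p_i = (n_i/n_T)P, K_p = p_A / (p_B p_E).
Equating to 0.94 atm^-1 and solving on 0 < X < 1: X = 0.754.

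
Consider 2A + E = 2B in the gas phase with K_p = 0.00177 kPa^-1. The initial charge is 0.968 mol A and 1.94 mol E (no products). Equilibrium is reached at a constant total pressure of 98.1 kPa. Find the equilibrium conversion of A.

Take 0.968 mol A as basis and let X be its fractional conversion, so ξ = 0.484X.
Moles: n_A = 0.968 − 0.968X; n_E = 1.94 − 0.484X; n_B = 0.968X.
n_T = Σnᵢ = 2.91 − 0.484X.
Mole fractions y_i = n_i/n_T; K_p = p_B^2 / (p_A^2 p_E) with p_i = y_i·P.
This yields a degree-3 equation in X; solving on (0,1), X = 0.252.

X = 0.252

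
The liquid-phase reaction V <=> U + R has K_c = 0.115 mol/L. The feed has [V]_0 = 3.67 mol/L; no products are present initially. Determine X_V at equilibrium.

X = 0.162

Let X = conversion of V; extent ξ = 3.67·X mol/L.
Concentrations: [V] = 3.67 − 3.67X; [U] = 3.67X; [R] = 3.67X.
K_c = [U] [R] / ([V]).
Solving K_c = 0.115 for X ∈ (0,1): X = 0.162.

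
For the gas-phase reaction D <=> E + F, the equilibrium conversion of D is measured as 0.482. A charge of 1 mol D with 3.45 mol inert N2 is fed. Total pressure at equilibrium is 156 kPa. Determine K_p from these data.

K_p = 14.2 kPa

Basis: 1 mol D initially; let X = conversion of D. Extent ξ = X.
Moles: n_D = 1 − X; n_E = X; n_F = X; n_I = 3.45 (inert).
Total moles n_T = 4.45 + X.
At X = 0.482: n_D = 0.518, n_E = 0.482, n_F = 0.482, n_T = 4.93.
p_i = (n_i/n_T)·P. K_p = p_E p_F / (p_D) = 14.2 kPa.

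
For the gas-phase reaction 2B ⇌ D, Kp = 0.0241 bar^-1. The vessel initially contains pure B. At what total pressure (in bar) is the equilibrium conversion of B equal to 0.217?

Let X = conversion of B (basis 1 mol B); extent of reaction ξ = 0.5X.
Species balance: n_B = 1 − X; n_D = 0.5X.
Total moles n_T = 1 − 0.5X.
Kp = p_D / (p_B^2) with p_i = (n_i/n_T)·P.
At X = 0.217: the mole-fraction product g(X) = Π y_i^ν_i = 0.1578. Since Kp = g(X)·P^{-1}, P = (g/Kp)^(1/1) = (0.1578/0.0241)^(1/1) = 6.55 bar.

P = 6.55 bar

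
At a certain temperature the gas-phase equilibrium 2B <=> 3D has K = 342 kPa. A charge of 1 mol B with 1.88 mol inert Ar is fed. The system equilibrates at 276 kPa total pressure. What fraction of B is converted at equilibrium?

Let X = conversion of B (basis 1 mol B); extent of reaction ξ = 0.5X.
Moles: n_B = 1 − X; n_D = 1.5X; n_I = 1.88 (inert).
Summing: n_T = 2.88 + 0.5X.
y_i = n_i/n_T, p_i = y_i·P. K = p_D^3 / (p_B^2).
Substituting and setting equal to 342 kPa gives a polynomial in X; the root in (0,1) is X = 0.585.

X = 0.585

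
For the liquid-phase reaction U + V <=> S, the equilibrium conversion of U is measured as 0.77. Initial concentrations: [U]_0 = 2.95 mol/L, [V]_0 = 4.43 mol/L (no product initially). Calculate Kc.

Let X = conversion of U.
Concentrations: [U] = 2.95 − 2.95X; [V] = 4.43 − 2.95X; [S] = 2.95X.
At X = 0.77: [U] = 0.679, [V] = 2.16, [S] = 2.27.
Kc = [S] / ([U] [V]) = 1.55 L/mol.

Kc = 1.55 L/mol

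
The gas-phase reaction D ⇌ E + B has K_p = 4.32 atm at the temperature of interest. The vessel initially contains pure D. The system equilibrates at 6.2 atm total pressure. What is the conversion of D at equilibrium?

X = 0.641

Let X = conversion of D (basis 1 mol D); extent of reaction ξ = X.
Species balance: n_D = 1 − X; n_E = X; n_B = X.
Summing: n_T = 1 + X.
Mole fractions y_i = n_i/n_T; K_p = p_E p_B / (p_D) with p_i = y_i·P.
Setting this equal to 4.32 atm and taking the physical root (0 < X < 1) gives X = 0.641.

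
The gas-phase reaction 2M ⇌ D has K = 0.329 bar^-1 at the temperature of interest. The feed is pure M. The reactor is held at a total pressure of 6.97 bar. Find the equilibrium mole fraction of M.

Let X = conversion of M (basis 1 mol M); extent of reaction ξ = 0.5X.
At extent ξ: n_M = 1 − X; n_D = 0.5X.
n_T = Σnᵢ = 1 − 0.5X.
With p_i = (n_i/n_T)P, K = p_D / (p_M^2).
Setting this equal to 0.329 bar^-1 and taking the physical root (0 < X < 1) gives X = 0.686.
Then n_M = 0.314, n_T = 0.657, so y_M = 0.477.

y_M = 0.477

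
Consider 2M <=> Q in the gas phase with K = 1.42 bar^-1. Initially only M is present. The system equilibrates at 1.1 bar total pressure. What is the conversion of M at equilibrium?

X = 0.629

Take 1 mol M as basis and let X be its fractional conversion, so ξ = 0.5X.
Species balance: n_M = 1 − X; n_Q = 0.5X.
Total moles n_T = 1 − 0.5X.
y_i = n_i/n_T, p_i = y_i·P. K = p_Q / (p_M^2).
Setting this equal to 1.42 bar^-1 and taking the physical root (0 < X < 1) gives X = 0.629.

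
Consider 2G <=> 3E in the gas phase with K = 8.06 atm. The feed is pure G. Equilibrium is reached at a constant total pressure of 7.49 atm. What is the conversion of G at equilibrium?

X = 0.477

Basis: 1 mol G initially; let X = conversion of G. Extent ξ = 0.5X.
At extent ξ: n_G = 1 − X; n_E = 1.5X.
Summing: n_T = 1 + 0.5X.
With p_i = (n_i/n_T)P, K = p_E^3 / (p_G^2).
Setting this equal to 8.06 atm and taking the physical root (0 < X < 1) gives X = 0.477.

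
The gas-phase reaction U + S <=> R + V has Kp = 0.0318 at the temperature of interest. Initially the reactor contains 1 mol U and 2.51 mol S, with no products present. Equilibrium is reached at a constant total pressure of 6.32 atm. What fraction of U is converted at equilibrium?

Let X = conversion of U (basis 1 mol U); extent of reaction ξ = X.
Moles: n_U = 1 − X; n_S = 2.51 − X; n_R = X; n_V = X.
n_T stays at 3.51 (no change in mole number).
Mole fractions y_i = n_i/n_T; Kp = p_R p_V / (p_U p_S) with p_i = y_i·P.
Substituting and setting equal to 0.0318 gives a polynomial in X; the root in (0,1) is X = 0.235.

X = 0.235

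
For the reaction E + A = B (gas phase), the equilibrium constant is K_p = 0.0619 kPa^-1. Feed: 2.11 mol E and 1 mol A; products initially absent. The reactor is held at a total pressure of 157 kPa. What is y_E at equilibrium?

y_E = 0.559

Let X = conversion of A (basis 1 mol A); extent of reaction ξ = X.
Mole table: n_E = 2.11 − X; n_A = 1 − X; n_B = X.
Summing: n_T = 3.11 − X.
Mole fractions y_i = n_i/n_T; K_p = p_B / (p_E p_A) with p_i = y_i·P.
This yields a degree-2 equation in X; solving on (0,1), X = 0.844.
Then n_E = 1.27, n_T = 2.27, so y_E = 0.559.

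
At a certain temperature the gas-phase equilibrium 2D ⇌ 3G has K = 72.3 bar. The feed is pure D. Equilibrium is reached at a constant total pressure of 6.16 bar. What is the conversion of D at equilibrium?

X = 0.719

Basis: 1 mol D initially; let X = conversion of D. Extent ξ = 0.5X.
Moles: n_D = 1 − X; n_G = 1.5X.
n_T = Σnᵢ = 1 + 0.5X.
y_i = n_i/n_T, p_i = y_i·P. K = p_G^3 / (p_D^2).
Substituting and setting equal to 72.3 bar gives a polynomial in X; the root in (0,1) is X = 0.719.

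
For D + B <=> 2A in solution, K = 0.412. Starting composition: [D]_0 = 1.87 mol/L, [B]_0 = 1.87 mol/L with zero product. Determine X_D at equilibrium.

X = 0.243

Let X = conversion of D; extent ξ = 1.87·X mol/L.
Concentrations: [D] = 1.87 − 1.87X; [B] = 1.87 − 1.87X; [A] = 3.74X.
K = [A]^2 / ([D] [B]).
Equating to 0.412: the physical root is X = 0.243.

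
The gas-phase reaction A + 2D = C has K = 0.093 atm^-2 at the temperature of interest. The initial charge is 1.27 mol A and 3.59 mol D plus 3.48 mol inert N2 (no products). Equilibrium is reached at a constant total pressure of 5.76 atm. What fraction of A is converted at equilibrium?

X = 0.300

Take 1.27 mol A as basis and let X be its fractional conversion, so ξ = 1.27X.
Moles: n_A = 1.27 − 1.27X; n_D = 3.59 − 2.54X; n_C = 1.27X; n_I = 3.48 (inert).
Total moles n_T = 8.34 − 2.54X.
With p_i = (n_i/n_T)P, K = p_C / (p_A p_D^2).
Substituting and setting equal to 0.093 atm^-2 gives a polynomial in X; the root in (0,1) is X = 0.300.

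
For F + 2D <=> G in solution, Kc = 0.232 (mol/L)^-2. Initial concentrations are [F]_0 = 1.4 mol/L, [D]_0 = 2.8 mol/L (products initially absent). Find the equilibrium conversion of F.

Let X = conversion of F; extent ξ = 1.4·X mol/L.
Concentrations: [F] = 1.4 − 1.4X; [D] = 2.8 − 2.8X; [G] = 1.4X.
Kc = [G] / ([F] [D]^2).
Equating to 0.232 (mol/L)^-2: the physical root is X = 0.398.

X = 0.398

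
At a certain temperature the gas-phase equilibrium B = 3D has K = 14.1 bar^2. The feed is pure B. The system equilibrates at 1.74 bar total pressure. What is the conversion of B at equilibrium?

X = 0.676

Let X = conversion of B (basis 1 mol B); extent of reaction ξ = X.
At extent ξ: n_B = 1 − X; n_D = 3X.
Summing: n_T = 1 + 2X.
Mole fractions y_i = n_i/n_T; K = p_D^3 / (p_B) with p_i = y_i·P.
Setting this equal to 14.1 bar^2 and taking the physical root (0 < X < 1) gives X = 0.676.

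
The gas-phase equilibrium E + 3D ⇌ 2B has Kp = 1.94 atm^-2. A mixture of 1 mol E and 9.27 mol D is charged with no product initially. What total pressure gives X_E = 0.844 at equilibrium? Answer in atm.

Let X = conversion of E (basis 1 mol E); extent of reaction ξ = X.
Moles: n_E = 1 − X; n_D = 9.27 − 3X; n_B = 2X.
n_T = Σnᵢ = 10.3 − 2X.
Kp = p_B^2 / (p_E p_D^3) with p_i = (n_i/n_T)·P.
At X = 0.844: the mole-fraction product g(X) = Π y_i^ν_i = 4.397. Since Kp = g(X)·P^{-2}, P = (g/Kp)^(1/2) = (4.397/1.94)^(1/2) = 1.51 atm.

P = 1.51 atm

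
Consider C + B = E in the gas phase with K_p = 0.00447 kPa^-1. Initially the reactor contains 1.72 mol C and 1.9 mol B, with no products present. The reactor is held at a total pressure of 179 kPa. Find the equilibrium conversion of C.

X = 0.267

Let X = conversion of C (basis 1.72 mol C); extent of reaction ξ = 1.72X.
Species balance: n_C = 1.72 − 1.72X; n_B = 1.9 − 1.72X; n_E = 1.72X.
Summing: n_T = 3.62 − 1.72X.
y_i = n_i/n_T, p_i = y_i·P. K_p = p_E / (p_C p_B).
Substituting and setting equal to 0.00447 kPa^-1 gives a polynomial in X; the root in (0,1) is X = 0.267.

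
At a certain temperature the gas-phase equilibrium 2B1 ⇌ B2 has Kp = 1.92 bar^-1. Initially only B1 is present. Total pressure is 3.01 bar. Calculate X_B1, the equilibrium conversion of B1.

Take 1 mol B1 as basis and let X be its fractional conversion, so ξ = 0.5X.
Species balance: n_B1 = 1 − X; n_B2 = 0.5X.
Total moles n_T = 1 − 0.5X.
With p_i = (n_i/n_T)P, Kp = p_B2 / (p_B1^2).
This yields a degree-2 equation in X; solving on (0,1), X = 0.796.

X = 0.796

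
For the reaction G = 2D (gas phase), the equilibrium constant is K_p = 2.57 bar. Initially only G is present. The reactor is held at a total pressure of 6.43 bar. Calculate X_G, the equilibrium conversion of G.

X = 0.301

Take 1 mol G as basis and let X be its fractional conversion, so ξ = X.
Moles: n_G = 1 − X; n_D = 2X.
n_T = Σnᵢ = 1 + X.
With p_i = (n_i/n_T)P, K_p = p_D^2 / (p_G).
Equating to 2.57 bar and solving on 0 < X < 1: X = 0.301.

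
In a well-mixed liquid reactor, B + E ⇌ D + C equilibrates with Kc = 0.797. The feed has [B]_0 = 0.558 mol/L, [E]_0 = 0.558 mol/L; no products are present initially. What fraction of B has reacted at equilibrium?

X = 0.472

Let X = conversion of B; extent ξ = 0.558·X mol/L.
Concentrations: [B] = 0.558 − 0.558X; [E] = 0.558 − 0.558X; [D] = 0.558X; [C] = 0.558X.
Kc = [D] [C] / ([B] [E]).
Solving Kc = 0.797 for X ∈ (0,1): X = 0.472.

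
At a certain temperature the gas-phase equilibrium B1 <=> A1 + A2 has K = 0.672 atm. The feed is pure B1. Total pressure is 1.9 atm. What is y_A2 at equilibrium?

y_A2 = 0.338

Let X = conversion of B1 (basis 1 mol B1); extent of reaction ξ = X.
Species balance: n_B1 = 1 − X; n_A1 = X; n_A2 = X.
n_T = Σnᵢ = 1 + X.
y_i = n_i/n_T, p_i = y_i·P. K = p_A1 p_A2 / (p_B1).
Equating to 0.672 atm and solving on 0 < X < 1: X = 0.511.
Then n_A2 = 0.511, n_T = 1.51, so y_A2 = 0.338.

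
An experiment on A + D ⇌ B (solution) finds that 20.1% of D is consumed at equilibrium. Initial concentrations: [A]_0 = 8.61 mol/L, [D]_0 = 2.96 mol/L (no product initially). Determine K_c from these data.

Let X = conversion of D.
Concentrations: [A] = 8.61 − 2.96X; [D] = 2.96 − 2.96X; [B] = 2.96X.
At X = 0.201: [A] = 8.02, [D] = 2.37, [B] = 0.595.
K_c = [B] / ([A] [D]) = 0.0314 L/mol.

K_c = 0.0314 L/mol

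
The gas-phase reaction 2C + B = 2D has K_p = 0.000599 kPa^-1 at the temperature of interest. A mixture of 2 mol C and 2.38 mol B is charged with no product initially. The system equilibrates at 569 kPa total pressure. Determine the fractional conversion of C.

X = 0.294

Take 2 mol C as basis and let X be its fractional conversion, so ξ = X.
Moles: n_C = 2 − 2X; n_B = 2.38 − X; n_D = 2X.
Total moles n_T = 4.38 − X.
Mole fractions y_i = n_i/n_T; K_p = p_D^2 / (p_C^2 p_B) with p_i = y_i·P.
This yields a degree-3 equation in X; solving on (0,1), X = 0.294.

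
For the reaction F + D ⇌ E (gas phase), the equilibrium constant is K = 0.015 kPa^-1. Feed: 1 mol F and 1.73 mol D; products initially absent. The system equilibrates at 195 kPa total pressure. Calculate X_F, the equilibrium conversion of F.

Take 1 mol F as basis and let X be its fractional conversion, so ξ = X.
At extent ξ: n_F = 1 − X; n_D = 1.73 − X; n_E = X.
n_T = Σnᵢ = 2.73 − X.
y_i = n_i/n_T, p_i = y_i·P. K = p_E / (p_F p_D).
Setting this equal to 0.015 kPa^-1 and taking the physical root (0 < X < 1) gives X = 0.607.

X = 0.607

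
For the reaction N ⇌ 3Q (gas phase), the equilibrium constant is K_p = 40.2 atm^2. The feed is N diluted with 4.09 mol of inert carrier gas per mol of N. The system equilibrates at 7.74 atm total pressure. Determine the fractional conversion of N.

Basis: 1 mol N initially; let X = conversion of N. Extent ξ = X.
Mole table: n_N = 1 − X; n_Q = 3X; n_I = 4.09 (inert).
Total moles n_T = 5.09 + 2X.
With p_i = (n_i/n_T)P, K_p = p_Q^3 / (p_N).
Equating to 40.2 atm^2 and solving on 0 < X < 1: X = 0.687.

X = 0.687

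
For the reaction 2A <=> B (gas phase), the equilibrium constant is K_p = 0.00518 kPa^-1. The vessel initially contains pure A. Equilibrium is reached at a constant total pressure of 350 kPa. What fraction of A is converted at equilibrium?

Take 1 mol A as basis and let X be its fractional conversion, so ξ = 0.5X.
Moles: n_A = 1 − X; n_B = 0.5X.
Total moles n_T = 1 − 0.5X.
y_i = n_i/n_T, p_i = y_i·P. K_p = p_B / (p_A^2).
This yields a degree-2 equation in X; solving on (0,1), X = 0.652.

X = 0.652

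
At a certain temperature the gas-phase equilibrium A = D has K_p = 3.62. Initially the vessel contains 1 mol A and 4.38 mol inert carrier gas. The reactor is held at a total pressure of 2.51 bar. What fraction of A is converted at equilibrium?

X = 0.784

Let X = conversion of A (basis 1 mol A); extent of reaction ξ = X.
Mole table: n_A = 1 − X; n_D = X; n_I = 4.38 (inert).
Total moles n_T = 5.38 (Δν = 0, constant).
With p_i = (n_i/n_T)P, K_p = p_D / (p_A).
Substituting and setting equal to 3.62 gives a polynomial in X; the root in (0,1) is X = 0.784.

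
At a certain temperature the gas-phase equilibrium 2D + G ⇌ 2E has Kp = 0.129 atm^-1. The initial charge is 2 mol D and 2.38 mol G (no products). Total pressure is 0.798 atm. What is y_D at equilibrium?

Basis: 2 mol D initially; let X = conversion of D. Extent ξ = X.
Moles: n_D = 2 − 2X; n_G = 2.38 − X; n_E = 2X.
n_T = Σnᵢ = 4.38 − X.
With p_i = (n_i/n_T)P, Kp = p_E^2 / (p_D^2 p_G).
Equating to 0.129 atm^-1 and solving on 0 < X < 1: X = 0.188.
Then n_D = 1.62, n_T = 4.19, so y_D = 0.387.

y_D = 0.387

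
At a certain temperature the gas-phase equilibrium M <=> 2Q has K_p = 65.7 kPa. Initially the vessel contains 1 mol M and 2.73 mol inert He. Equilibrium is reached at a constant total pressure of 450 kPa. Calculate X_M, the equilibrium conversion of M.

Let X = conversion of M (basis 1 mol M); extent of reaction ξ = X.
At extent ξ: n_M = 1 − X; n_Q = 2X; n_I = 2.73 (inert).
Total moles n_T = 3.73 + X.
Mole fractions y_i = n_i/n_T; K_p = p_Q^2 / (p_M) with p_i = y_i·P.
This yields a degree-2 equation in X; solving on (0,1), X = 0.318.

X = 0.318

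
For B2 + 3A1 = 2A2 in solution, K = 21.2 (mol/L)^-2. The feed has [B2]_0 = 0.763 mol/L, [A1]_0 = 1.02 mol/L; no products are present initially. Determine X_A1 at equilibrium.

X = 0.725

Let X = conversion of A1; extent ξ = 1.02X/3 mol/L.
Concentrations: [B2] = 0.763 − 0.34X; [A1] = 1.02 − 1.02X; [A2] = 0.68X.
K = [A2]^2 / ([B2] [A1]^3).
This equals 21.2 at X = 0.725 (the root in 0 < X < 1).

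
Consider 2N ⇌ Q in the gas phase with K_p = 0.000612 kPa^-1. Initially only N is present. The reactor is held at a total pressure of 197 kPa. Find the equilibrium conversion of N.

X = 0.179

Let X = conversion of N (basis 1 mol N); extent of reaction ξ = 0.5X.
Moles: n_N = 1 − X; n_Q = 0.5X.
n_T = Σnᵢ = 1 − 0.5X.
y_i = n_i/n_T, p_i = y_i·P. K_p = p_Q / (p_N^2).
Setting this equal to 0.000612 kPa^-1 and taking the physical root (0 < X < 1) gives X = 0.179.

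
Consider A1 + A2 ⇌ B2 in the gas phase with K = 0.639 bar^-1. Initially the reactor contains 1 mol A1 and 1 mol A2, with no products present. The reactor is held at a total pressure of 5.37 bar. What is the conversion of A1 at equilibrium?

Basis: 1 mol A1 initially; let X = conversion of A1. Extent ξ = X.
At extent ξ: n_A1 = 1 − X; n_A2 = 1 − X; n_B2 = X.
Total moles n_T = 2 − X.
With p_i = (n_i/n_T)P, K = p_B2 / (p_A1 p_A2).
Equating to 0.639 bar^-1 and solving on 0 < X < 1: X = 0.525.

X = 0.525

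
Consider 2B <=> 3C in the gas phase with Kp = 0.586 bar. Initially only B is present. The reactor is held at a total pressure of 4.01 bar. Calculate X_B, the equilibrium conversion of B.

Basis: 1 mol B initially; let X = conversion of B. Extent ξ = 0.5X.
Moles: n_B = 1 − X; n_C = 1.5X.
Total moles n_T = 1 + 0.5X.
Mole fractions y_i = n_i/n_T; Kp = p_C^3 / (p_B^2) with p_i = y_i·P.
Substituting and setting equal to 0.586 bar gives a polynomial in X; the root in (0,1) is X = 0.292.

X = 0.292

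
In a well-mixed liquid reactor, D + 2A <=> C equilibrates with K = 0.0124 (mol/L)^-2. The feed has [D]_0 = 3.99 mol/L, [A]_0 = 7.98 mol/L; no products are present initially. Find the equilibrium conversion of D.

X = 0.287

Let X = conversion of D; extent ξ = 3.99·X mol/L.
Concentrations: [D] = 3.99 − 3.99X; [A] = 7.98 − 7.98X; [C] = 3.99X.
K = [C] / ([D] [A]^2).
Equating to 0.0124 (mol/L)^-2: the physical root is X = 0.287.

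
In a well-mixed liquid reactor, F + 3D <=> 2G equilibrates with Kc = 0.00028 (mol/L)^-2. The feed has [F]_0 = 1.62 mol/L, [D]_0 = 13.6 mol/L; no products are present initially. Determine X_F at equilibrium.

X = 0.249

Let X = conversion of F; extent ξ = 1.62·X mol/L.
Concentrations: [F] = 1.62 − 1.62X; [D] = 13.6 − 4.86X; [G] = 3.24X.
Kc = [G]^2 / ([F] [D]^3).
Equating to 0.00028 (mol/L)^-2: the physical root is X = 0.249.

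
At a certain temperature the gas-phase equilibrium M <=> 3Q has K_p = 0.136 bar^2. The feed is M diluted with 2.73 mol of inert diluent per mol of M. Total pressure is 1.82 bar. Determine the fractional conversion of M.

X = 0.272

Basis: 1 mol M initially; let X = conversion of M. Extent ξ = X.
Species balance: n_M = 1 − X; n_Q = 3X; n_I = 2.73 (inert).
Total moles n_T = 3.73 + 2X.
With p_i = (n_i/n_T)P, K_p = p_Q^3 / (p_M).
This yields a degree-3 equation in X; solving on (0,1), X = 0.272.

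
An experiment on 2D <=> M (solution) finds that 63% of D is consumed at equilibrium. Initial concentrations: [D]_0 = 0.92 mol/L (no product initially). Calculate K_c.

K_c = 2.5 L/mol

Let X = conversion of D.
Concentrations: [D] = 0.92 − 0.92X; [M] = 0.46X.
At X = 0.63: [D] = 0.34, [M] = 0.29.
K_c = [M] / ([D]^2) = 2.5 L/mol.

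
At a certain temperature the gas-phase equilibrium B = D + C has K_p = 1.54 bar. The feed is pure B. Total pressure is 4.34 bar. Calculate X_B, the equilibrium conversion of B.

X = 0.512

Let X = conversion of B (basis 1 mol B); extent of reaction ξ = X.
Mole table: n_B = 1 − X; n_D = X; n_C = X.
n_T = Σnᵢ = 1 + X.
y_i = n_i/n_T, p_i = y_i·P. K_p = p_D p_C / (p_B).
Equating to 1.54 bar and solving on 0 < X < 1: X = 0.512.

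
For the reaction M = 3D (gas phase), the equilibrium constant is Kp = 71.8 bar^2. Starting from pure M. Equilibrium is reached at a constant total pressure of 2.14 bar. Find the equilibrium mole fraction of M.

Basis: 1 mol M initially; let X = conversion of M. Extent ξ = X.
At extent ξ: n_M = 1 − X; n_D = 3X.
Summing: n_T = 1 + 2X.
Mole fractions y_i = n_i/n_T; Kp = p_D^3 / (p_M) with p_i = y_i·P.
Substituting and setting equal to 71.8 bar^2 gives a polynomial in X; the root in (0,1) is X = 0.854.
Then n_M = 0.146, n_T = 2.71, so y_M = 0.054.

y_M = 0.054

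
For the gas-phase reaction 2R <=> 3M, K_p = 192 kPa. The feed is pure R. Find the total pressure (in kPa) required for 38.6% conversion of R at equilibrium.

P = 445 kPa

Basis: 1 mol R initially; let X = conversion of R. Extent ξ = 0.5X.
Moles: n_R = 1 − X; n_M = 1.5X.
Summing: n_T = 1 + 0.5X.
K_p = p_M^3 / (p_R^2) with p_i = (n_i/n_T)·P.
At X = 0.386: the mole-fraction product g(X) = Π y_i^ν_i = 0.4316. Since K_p = g(X)·P^{1}, P = (K_p/g)^(1/1) = (192/0.4316)^(1/1) = 445 kPa.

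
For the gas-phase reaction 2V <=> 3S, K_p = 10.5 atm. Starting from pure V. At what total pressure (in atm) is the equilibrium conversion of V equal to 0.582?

Basis: 1 mol V initially; let X = conversion of V. Extent ξ = 0.5X.
Moles: n_V = 1 − X; n_S = 1.5X.
Summing: n_T = 1 + 0.5X.
K_p = p_S^3 / (p_V^2) with p_i = (n_i/n_T)·P.
At X = 0.582: the mole-fraction product g(X) = Π y_i^ν_i = 2.95. Since K_p = g(X)·P^{1}, P = (K_p/g)^(1/1) = (10.5/2.95)^(1/1) = 3.56 atm.

P = 3.56 atm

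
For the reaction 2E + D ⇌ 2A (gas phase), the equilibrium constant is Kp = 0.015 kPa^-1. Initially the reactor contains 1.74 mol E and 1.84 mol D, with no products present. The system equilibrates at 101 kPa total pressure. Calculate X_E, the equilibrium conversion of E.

Basis: 1.74 mol E initially; let X = conversion of E. Extent ξ = 0.87X.
Species balance: n_E = 1.74 − 1.74X; n_D = 1.84 − 0.87X; n_A = 1.74X.
Summing: n_T = 3.58 − 0.87X.
Mole fractions y_i = n_i/n_T; Kp = p_A^2 / (p_E^2 p_D) with p_i = y_i·P.
Equating to 0.015 kPa^-1 and solving on 0 < X < 1: X = 0.453.

X = 0.453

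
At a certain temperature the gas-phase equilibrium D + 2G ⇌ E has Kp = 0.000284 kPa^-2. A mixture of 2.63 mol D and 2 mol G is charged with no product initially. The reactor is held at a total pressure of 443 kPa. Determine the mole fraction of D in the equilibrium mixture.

y_D = 0.609

Basis: 2 mol G initially; let X = conversion of G. Extent ξ = X.
Moles: n_D = 2.63 − X; n_G = 2 − 2X; n_E = X.
Summing: n_T = 4.63 − 2X.
y_i = n_i/n_T, p_i = y_i·P. Kp = p_E / (p_D p_G^2).
Equating to 0.000284 kPa^-2 and solving on 0 < X < 1: X = 0.864.
Then n_D = 1.77, n_T = 2.9, so y_D = 0.609.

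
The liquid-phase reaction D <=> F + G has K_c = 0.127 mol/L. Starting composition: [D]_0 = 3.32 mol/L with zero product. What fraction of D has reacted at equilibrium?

Let X = conversion of D; extent ξ = 3.32·X mol/L.
Concentrations: [D] = 3.32 − 3.32X; [F] = 3.32X; [G] = 3.32X.
K_c = [F] [G] / ([D]).
This equals 0.127 at X = 0.177 (the root in 0 < X < 1).

X = 0.177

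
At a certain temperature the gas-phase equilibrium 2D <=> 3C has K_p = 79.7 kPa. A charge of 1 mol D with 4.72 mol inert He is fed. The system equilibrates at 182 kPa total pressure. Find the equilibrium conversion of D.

Let X = conversion of D (basis 1 mol D); extent of reaction ξ = 0.5X.
Mole table: n_D = 1 − X; n_C = 1.5X; n_I = 4.72 (inert).
Total moles n_T = 5.72 + 0.5X.
Mole fractions y_i = n_i/n_T; K_p = p_C^3 / (p_D^2) with p_i = y_i·P.
Substituting and setting equal to 79.7 kPa gives a polynomial in X; the root in (0,1) is X = 0.544.

X = 0.544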